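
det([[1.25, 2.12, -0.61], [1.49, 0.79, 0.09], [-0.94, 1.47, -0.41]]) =-1.244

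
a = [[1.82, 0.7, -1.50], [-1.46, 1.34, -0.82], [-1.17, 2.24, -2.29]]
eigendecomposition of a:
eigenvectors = [[-0.64,0.21,0.3],[0.61,0.79,0.38],[0.47,0.58,0.88]]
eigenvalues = [2.25, 0.35, -1.73]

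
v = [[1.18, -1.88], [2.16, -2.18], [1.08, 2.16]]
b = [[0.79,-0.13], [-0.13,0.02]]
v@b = [[1.18, -0.19], [1.99, -0.32], [0.57, -0.10]]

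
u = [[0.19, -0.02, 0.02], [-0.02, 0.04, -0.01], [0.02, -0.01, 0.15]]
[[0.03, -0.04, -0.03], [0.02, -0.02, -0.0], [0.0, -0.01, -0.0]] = u@ [[0.22,  -0.29,  -0.15],[0.73,  -0.63,  -0.18],[0.05,  -0.05,  -0.02]]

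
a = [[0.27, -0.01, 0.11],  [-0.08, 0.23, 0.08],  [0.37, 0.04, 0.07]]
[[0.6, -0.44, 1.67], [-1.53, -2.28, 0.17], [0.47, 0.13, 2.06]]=a@ [[1.88, 3.17, 4.75], [-6.09, -4.55, 1.1], [0.32, -12.23, 3.66]]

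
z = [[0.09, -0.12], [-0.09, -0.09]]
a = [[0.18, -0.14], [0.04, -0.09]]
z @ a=[[0.01, -0.0],  [-0.02, 0.02]]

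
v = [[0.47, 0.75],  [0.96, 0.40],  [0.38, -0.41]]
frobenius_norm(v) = 1.48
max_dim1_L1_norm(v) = 1.36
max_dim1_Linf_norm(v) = 0.96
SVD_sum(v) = [[0.67,0.48], [0.82,0.59], [0.06,0.04]] + [[-0.20, 0.27],[0.14, -0.19],[0.32, -0.45]]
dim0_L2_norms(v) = [1.13, 0.94]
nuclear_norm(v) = 1.99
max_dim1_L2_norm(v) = 1.04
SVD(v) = [[-0.63, 0.49], [-0.78, -0.34], [-0.05, -0.80]] @ diag([1.3047322828103343, 0.6893284196901606]) @ [[-0.81, -0.58], [-0.58, 0.81]]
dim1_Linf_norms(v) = [0.75, 0.96, 0.41]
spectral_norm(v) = 1.30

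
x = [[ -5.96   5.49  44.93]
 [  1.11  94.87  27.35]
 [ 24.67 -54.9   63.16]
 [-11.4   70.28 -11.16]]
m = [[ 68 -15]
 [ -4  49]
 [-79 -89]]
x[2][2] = 63.16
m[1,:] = [-4, 49]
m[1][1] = 49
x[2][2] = 63.16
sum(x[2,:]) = 32.93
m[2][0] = -79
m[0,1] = -15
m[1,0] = -4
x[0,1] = 5.49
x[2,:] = [24.67, -54.9, 63.16]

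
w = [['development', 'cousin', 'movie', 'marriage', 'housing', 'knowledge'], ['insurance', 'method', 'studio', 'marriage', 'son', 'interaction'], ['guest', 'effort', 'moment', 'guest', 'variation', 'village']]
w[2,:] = ['guest', 'effort', 'moment', 'guest', 'variation', 'village']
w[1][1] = 'method'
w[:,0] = ['development', 'insurance', 'guest']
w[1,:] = ['insurance', 'method', 'studio', 'marriage', 'son', 'interaction']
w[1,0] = 'insurance'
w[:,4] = ['housing', 'son', 'variation']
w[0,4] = 'housing'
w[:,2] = ['movie', 'studio', 'moment']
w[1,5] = 'interaction'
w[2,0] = 'guest'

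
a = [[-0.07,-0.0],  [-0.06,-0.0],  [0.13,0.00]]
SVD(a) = [[-0.44,-0.38], [-0.38,0.90], [0.82,0.21]] @ diag([0.15937377450509227, -0.0]) @ [[1.00, 0.00],[0.00, 1.0]]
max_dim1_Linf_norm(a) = 0.13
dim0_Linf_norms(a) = [0.13, 0.0]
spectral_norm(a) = 0.16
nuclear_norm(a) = 0.16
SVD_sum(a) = [[-0.07, 0.0], [-0.06, 0.00], [0.13, 0.00]] + [[-0.00, 0.00], [-0.0, -0.00], [-0.0, -0.00]]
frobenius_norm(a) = 0.16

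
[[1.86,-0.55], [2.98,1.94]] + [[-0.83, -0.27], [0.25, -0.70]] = [[1.03, -0.82], [3.23, 1.24]]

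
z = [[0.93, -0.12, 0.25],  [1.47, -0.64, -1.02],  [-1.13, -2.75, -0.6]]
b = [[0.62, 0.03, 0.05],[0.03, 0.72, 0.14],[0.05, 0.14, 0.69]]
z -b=[[0.31, -0.15, 0.2], [1.44, -1.36, -1.16], [-1.18, -2.89, -1.29]]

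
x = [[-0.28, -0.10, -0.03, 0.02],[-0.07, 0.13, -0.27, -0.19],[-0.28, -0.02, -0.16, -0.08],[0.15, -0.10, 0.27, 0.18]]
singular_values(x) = [0.59, 0.34, 0.0, 0.0]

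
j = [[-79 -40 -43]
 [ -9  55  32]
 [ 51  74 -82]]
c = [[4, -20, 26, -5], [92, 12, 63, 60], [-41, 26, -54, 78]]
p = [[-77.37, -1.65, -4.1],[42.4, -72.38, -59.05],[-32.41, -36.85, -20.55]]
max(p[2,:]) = -20.55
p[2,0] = -32.41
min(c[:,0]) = -41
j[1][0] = -9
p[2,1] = -36.85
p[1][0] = 42.4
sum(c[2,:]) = 9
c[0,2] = 26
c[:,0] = [4, 92, -41]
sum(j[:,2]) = -93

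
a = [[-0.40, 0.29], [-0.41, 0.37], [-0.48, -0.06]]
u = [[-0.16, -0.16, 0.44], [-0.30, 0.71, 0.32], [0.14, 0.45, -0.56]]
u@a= [[-0.08, -0.13], [-0.32, 0.16], [0.03, 0.24]]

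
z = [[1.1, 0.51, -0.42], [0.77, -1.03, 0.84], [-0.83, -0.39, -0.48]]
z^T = [[1.1,0.77,-0.83], [0.51,-1.03,-0.39], [-0.42,0.84,-0.48]]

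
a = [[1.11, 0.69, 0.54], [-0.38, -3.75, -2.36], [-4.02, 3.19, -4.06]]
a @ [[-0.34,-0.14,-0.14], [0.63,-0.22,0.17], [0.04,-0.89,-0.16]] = [[0.08, -0.79, -0.12], [-2.33, 2.98, -0.21], [3.21, 3.47, 1.75]]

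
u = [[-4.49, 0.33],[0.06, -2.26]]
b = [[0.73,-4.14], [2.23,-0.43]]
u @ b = [[-2.54, 18.45], [-5.00, 0.72]]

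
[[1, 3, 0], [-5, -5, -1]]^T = [[1, -5], [3, -5], [0, -1]]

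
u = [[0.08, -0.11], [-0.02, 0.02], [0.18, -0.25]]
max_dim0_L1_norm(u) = 0.38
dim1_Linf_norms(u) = [0.11, 0.02, 0.25]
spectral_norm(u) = 0.34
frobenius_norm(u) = 0.34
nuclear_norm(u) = 0.34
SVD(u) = [[-0.40, 0.09],[0.08, -0.99],[-0.91, -0.13]] @ diag([0.3379043219018025, 0.004546343594919038]) @ [[-0.59, 0.81],  [0.81, 0.59]]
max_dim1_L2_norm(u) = 0.31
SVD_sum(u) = [[0.08, -0.11],[-0.02, 0.02],[0.18, -0.25]] + [[0.0, 0.00], [-0.0, -0.00], [-0.0, -0.0]]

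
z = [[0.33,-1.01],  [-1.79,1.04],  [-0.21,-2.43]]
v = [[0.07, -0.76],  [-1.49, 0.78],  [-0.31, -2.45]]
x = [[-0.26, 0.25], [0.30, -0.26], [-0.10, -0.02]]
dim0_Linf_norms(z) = [1.79, 2.43]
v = z + x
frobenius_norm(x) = 0.55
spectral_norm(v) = 2.69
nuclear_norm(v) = 4.20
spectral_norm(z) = 2.92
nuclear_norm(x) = 0.62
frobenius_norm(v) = 3.08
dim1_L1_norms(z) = [1.34, 2.83, 2.64]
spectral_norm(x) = 0.54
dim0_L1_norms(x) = [0.66, 0.53]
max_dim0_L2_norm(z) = 2.83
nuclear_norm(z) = 4.60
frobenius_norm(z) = 3.37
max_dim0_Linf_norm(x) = 0.3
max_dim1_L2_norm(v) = 2.47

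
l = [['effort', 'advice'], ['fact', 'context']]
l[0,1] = 'advice'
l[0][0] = 'effort'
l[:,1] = ['advice', 'context']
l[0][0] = 'effort'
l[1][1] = 'context'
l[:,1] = ['advice', 'context']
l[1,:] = ['fact', 'context']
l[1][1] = 'context'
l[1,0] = 'fact'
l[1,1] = 'context'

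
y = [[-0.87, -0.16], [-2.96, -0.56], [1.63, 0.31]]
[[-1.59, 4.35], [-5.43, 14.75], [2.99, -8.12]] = y @ [[1.73,-5.45], [0.55,2.47]]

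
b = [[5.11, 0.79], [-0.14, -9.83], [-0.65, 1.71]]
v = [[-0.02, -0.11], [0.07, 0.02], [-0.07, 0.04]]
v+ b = [[5.09,0.68],[-0.07,-9.81],[-0.72,1.75]]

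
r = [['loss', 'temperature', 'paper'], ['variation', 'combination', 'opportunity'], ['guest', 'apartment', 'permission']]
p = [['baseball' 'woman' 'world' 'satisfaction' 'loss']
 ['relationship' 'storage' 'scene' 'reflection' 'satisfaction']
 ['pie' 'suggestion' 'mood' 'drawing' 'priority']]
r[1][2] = 'opportunity'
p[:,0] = ['baseball', 'relationship', 'pie']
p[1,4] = 'satisfaction'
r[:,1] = ['temperature', 'combination', 'apartment']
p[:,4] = ['loss', 'satisfaction', 'priority']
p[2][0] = 'pie'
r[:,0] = ['loss', 'variation', 'guest']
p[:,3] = ['satisfaction', 'reflection', 'drawing']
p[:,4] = ['loss', 'satisfaction', 'priority']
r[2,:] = ['guest', 'apartment', 'permission']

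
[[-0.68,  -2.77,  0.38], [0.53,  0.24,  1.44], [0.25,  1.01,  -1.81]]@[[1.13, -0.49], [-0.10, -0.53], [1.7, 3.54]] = [[0.15,  3.15], [3.02,  4.71], [-2.90,  -7.07]]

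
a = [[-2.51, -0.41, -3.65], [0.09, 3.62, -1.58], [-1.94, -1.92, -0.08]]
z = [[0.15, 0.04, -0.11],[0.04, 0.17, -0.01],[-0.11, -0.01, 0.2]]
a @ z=[[0.01, -0.13, -0.45], [0.33, 0.63, -0.36], [-0.36, -0.4, 0.22]]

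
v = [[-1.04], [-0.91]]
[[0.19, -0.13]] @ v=[[-0.08]]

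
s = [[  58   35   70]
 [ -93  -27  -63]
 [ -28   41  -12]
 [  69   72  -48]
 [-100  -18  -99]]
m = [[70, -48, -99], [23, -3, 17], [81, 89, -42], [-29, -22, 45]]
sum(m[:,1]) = 16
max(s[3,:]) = 72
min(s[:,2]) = -99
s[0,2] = 70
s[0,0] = 58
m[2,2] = -42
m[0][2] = -99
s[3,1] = 72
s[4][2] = -99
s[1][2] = -63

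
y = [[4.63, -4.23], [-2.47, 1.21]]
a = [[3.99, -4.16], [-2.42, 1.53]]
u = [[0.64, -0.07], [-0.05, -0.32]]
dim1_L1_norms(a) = [8.15, 3.95]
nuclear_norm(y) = 7.52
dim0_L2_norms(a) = [4.67, 4.43]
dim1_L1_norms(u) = [0.71, 0.37]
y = u + a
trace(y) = 5.84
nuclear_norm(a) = 7.02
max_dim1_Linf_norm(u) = 0.64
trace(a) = 5.52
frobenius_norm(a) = 6.44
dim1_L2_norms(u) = [0.64, 0.32]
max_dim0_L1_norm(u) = 0.69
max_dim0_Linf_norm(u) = 0.64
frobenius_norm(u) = 0.72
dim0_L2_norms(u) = [0.64, 0.33]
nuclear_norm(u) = 0.97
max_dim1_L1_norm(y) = 8.86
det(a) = -3.96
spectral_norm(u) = 0.64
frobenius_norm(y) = 6.85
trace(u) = 0.32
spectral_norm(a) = 6.41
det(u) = -0.21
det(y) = -4.85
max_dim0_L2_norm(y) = 5.25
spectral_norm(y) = 6.81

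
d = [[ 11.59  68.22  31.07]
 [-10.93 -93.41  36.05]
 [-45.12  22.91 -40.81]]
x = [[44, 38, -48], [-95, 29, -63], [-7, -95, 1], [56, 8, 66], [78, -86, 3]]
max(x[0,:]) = 44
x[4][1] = -86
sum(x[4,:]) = -5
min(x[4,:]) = -86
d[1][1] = -93.41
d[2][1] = 22.91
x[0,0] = 44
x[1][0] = -95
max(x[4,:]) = 78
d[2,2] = -40.81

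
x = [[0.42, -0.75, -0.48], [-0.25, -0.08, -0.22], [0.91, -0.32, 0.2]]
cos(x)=[[1.03, 0.05, 0.07],[0.14, 0.87, -0.05],[-0.32, 0.36, 1.16]]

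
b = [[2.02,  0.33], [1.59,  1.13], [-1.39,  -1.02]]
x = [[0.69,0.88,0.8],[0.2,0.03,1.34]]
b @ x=[[1.46, 1.79, 2.06], [1.32, 1.43, 2.79], [-1.16, -1.25, -2.48]]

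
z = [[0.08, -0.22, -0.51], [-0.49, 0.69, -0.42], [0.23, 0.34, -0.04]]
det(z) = 0.201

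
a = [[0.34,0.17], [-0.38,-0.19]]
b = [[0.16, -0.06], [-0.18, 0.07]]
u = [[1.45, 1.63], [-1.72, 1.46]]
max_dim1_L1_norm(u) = 3.18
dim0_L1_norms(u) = [3.17, 3.09]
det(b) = 0.00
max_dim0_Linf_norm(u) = 1.72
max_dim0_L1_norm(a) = 0.72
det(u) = 4.92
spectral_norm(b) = 0.26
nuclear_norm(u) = 4.44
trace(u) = 2.91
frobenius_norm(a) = 0.57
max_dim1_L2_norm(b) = 0.19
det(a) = -0.00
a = b @ u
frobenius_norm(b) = 0.26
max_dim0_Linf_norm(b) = 0.18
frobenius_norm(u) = 3.14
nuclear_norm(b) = 0.26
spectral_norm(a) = 0.57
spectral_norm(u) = 2.26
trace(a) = 0.15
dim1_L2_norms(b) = [0.17, 0.19]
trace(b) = 0.23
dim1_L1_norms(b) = [0.22, 0.25]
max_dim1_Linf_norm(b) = 0.18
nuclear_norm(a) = 0.57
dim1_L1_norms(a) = [0.51, 0.57]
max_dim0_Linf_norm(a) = 0.38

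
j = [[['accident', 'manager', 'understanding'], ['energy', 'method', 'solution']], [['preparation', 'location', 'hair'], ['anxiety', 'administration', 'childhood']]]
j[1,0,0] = 'preparation'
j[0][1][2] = 'solution'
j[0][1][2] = 'solution'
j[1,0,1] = 'location'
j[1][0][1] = 'location'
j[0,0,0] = 'accident'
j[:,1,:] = [['energy', 'method', 'solution'], ['anxiety', 'administration', 'childhood']]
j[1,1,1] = 'administration'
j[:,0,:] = [['accident', 'manager', 'understanding'], ['preparation', 'location', 'hair']]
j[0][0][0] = 'accident'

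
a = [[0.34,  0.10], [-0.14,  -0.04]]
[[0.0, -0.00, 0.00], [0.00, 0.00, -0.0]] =a@[[-0.00, -0.01, 0.01], [0.00, 0.00, -0.00]]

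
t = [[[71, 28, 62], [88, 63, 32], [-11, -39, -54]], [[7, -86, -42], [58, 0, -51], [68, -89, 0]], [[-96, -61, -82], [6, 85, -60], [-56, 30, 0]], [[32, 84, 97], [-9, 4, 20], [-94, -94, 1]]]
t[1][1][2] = -51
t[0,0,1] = 28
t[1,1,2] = -51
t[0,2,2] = -54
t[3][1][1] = 4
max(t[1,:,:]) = 68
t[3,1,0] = -9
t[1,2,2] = 0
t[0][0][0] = 71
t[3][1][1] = 4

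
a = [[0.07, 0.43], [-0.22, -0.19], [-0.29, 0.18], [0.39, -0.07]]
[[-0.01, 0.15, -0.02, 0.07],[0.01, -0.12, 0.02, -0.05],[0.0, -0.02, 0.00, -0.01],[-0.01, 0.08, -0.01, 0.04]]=a @ [[-0.02, 0.27, -0.04, 0.12], [-0.02, 0.31, -0.04, 0.14]]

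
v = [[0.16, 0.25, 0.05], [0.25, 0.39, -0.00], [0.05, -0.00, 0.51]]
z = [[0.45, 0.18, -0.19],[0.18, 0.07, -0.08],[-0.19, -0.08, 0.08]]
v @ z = [[0.11,0.04,-0.05], [0.18,0.07,-0.08], [-0.07,-0.03,0.03]]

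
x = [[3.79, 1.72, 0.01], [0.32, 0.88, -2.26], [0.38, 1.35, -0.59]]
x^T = [[3.79,0.32,0.38], [1.72,0.88,1.35], [0.01,-2.26,-0.59]]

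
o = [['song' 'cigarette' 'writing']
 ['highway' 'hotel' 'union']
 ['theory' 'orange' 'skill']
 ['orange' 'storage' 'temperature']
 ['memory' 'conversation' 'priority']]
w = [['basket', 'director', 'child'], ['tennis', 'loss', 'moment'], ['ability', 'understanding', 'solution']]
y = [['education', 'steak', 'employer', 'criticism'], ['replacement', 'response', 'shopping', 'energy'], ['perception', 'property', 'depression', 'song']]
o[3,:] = ['orange', 'storage', 'temperature']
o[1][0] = 'highway'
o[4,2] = 'priority'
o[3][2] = 'temperature'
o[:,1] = ['cigarette', 'hotel', 'orange', 'storage', 'conversation']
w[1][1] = 'loss'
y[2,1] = 'property'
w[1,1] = 'loss'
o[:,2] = ['writing', 'union', 'skill', 'temperature', 'priority']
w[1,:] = ['tennis', 'loss', 'moment']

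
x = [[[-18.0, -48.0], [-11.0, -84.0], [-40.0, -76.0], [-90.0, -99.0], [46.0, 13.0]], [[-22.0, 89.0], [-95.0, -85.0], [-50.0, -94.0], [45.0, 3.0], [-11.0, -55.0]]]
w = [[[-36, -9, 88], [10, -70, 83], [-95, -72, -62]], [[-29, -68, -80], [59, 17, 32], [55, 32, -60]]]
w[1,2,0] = 55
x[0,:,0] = [-18.0, -11.0, -40.0, -90.0, 46.0]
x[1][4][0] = -11.0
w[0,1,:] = [10, -70, 83]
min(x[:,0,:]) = -48.0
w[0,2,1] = -72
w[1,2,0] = 55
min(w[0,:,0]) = -95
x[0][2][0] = -40.0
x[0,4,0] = 46.0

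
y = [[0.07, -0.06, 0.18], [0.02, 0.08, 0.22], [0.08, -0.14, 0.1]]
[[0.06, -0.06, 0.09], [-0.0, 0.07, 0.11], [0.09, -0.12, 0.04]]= y@ [[0.74, -0.22, -0.01], [-0.22, 0.79, 0.04], [-0.01, 0.04, 0.5]]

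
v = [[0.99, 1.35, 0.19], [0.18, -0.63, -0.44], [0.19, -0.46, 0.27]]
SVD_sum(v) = [[0.80, 1.44, 0.25], [-0.25, -0.45, -0.08], [-0.13, -0.23, -0.04]] + [[0.19, -0.09, -0.06], [0.47, -0.23, -0.16], [0.24, -0.12, -0.08]] + [[-0.0,  0.0,  -0.00], [-0.04,  0.06,  -0.2], [0.08,  -0.11,  0.39]]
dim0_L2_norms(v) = [1.02, 1.56, 0.55]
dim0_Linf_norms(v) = [0.99, 1.35, 0.44]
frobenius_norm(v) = 1.94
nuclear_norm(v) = 2.89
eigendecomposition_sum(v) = [[-0.07, 0.56, 0.21], [0.10, -0.76, -0.29], [0.05, -0.37, -0.14]] + [[1.1, 0.92, -0.24], [0.06, 0.05, -0.01], [0.22, 0.18, -0.05]] + [[-0.04, -0.13, 0.22], [0.02, 0.09, -0.14], [-0.08, -0.27, 0.45]]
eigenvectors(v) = [[0.55, -0.98, 0.41], [-0.75, -0.05, -0.27], [-0.36, -0.2, 0.87]]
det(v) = -0.54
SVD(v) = [[-0.94, -0.33, -0.00],[0.3, -0.84, -0.45],[0.15, -0.43, 0.89]] @ diag([1.7709476195256157, 0.6550222513210178, 0.4657149119052333]) @ [[-0.48, -0.86, -0.15],[-0.86, 0.43, 0.29],[0.19, -0.27, 0.94]]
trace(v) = 0.63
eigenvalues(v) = [-0.97, 1.1, 0.5]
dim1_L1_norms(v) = [2.53, 1.25, 0.92]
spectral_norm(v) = 1.77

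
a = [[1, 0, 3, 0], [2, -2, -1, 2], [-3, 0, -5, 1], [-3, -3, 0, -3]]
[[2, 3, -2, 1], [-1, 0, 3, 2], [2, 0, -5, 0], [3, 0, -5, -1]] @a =[[11, -9, 13, 1], [-16, -6, -18, -3], [17, 0, 31, -5], [21, 3, 34, -2]]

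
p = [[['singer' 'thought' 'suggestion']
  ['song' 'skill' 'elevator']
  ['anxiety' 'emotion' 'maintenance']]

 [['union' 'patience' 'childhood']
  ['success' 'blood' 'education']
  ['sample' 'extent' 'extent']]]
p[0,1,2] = 'elevator'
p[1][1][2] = 'education'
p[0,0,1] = 'thought'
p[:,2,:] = [['anxiety', 'emotion', 'maintenance'], ['sample', 'extent', 'extent']]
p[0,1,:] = ['song', 'skill', 'elevator']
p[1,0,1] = 'patience'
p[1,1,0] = 'success'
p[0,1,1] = 'skill'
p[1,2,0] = 'sample'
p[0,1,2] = 'elevator'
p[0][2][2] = 'maintenance'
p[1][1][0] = 'success'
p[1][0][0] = 'union'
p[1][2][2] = 'extent'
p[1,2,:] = ['sample', 'extent', 'extent']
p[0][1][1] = 'skill'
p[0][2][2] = 'maintenance'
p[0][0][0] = 'singer'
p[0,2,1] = 'emotion'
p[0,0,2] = 'suggestion'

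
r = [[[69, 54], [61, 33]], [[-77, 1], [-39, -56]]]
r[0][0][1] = 54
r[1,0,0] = -77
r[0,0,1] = 54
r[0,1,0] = 61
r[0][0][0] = 69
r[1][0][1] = 1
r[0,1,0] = 61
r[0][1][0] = 61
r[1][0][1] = 1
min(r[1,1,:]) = -56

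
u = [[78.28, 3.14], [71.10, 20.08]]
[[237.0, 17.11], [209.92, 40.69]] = u @ [[3.04, 0.16], [-0.31, 1.46]]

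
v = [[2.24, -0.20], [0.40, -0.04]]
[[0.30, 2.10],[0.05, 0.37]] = v @ [[0.24,1.04], [1.19,1.15]]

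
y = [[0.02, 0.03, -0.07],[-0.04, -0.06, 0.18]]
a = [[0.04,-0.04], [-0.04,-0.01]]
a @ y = [[0.00,  0.00,  -0.01], [-0.00,  -0.0,  0.0]]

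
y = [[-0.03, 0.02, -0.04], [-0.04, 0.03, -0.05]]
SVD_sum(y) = [[-0.03,0.02,-0.04], [-0.04,0.03,-0.05]] + [[0.0, -0.00, -0.00],[-0.00, 0.0, 0.00]]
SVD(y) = [[-0.61, -0.8],[-0.80, 0.61]] @ diag([0.08883916786848182, 0.002757218242306615]) @ [[0.56, -0.41, 0.72], [-0.13, 0.82, 0.56]]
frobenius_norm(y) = 0.09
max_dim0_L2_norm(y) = 0.06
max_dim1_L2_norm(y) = 0.07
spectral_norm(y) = 0.09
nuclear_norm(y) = 0.09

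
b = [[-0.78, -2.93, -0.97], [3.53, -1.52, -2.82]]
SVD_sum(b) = [[0.95, -0.71, -0.9], [2.98, -2.23, -2.84]] + [[-1.73, -2.22, -0.07], [0.55, 0.71, 0.02]]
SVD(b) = [[0.3, 0.95], [0.95, -0.3]] @ diag([4.912178442753953, 2.954387067826987]) @ [[0.64,-0.48,-0.61], [-0.61,-0.79,-0.02]]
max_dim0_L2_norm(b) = 3.62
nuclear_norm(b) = 7.87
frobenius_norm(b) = 5.73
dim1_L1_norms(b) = [4.68, 7.87]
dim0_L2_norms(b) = [3.62, 3.3, 2.98]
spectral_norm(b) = 4.91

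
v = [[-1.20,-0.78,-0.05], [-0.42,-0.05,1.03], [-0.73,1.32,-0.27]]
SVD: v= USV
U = [[-0.57, -0.7, 0.43], [-0.25, -0.35, -0.9], [0.78, -0.62, 0.02]]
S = [1.57, 1.47, 1.0]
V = [[0.14, 0.95, -0.28], [0.98, -0.17, -0.10], [-0.15, -0.26, -0.95]]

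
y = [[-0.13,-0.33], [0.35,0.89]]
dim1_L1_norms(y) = [0.46, 1.24]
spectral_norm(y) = 1.02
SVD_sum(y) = [[-0.13, -0.33], [0.35, 0.89]] + [[-0.0, 0.0], [-0.00, 0.0]]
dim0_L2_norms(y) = [0.37, 0.95]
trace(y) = 0.76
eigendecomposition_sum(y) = [[-0.0,-0.0], [0.0,0.0]] + [[-0.13,  -0.33],[0.35,  0.89]]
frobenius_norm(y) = 1.02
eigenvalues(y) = [-0.0, 0.76]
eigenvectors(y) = [[-0.93, 0.35], [0.37, -0.94]]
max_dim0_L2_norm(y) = 0.95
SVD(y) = [[-0.35, 0.94],  [0.94, 0.35]] @ diag([1.0199999811535523, 0.00019607843499551693]) @ [[0.37, 0.93], [-0.93, 0.37]]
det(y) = -0.00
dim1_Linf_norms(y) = [0.33, 0.89]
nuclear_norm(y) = 1.02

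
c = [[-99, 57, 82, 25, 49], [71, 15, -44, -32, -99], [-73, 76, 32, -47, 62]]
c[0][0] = -99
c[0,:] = [-99, 57, 82, 25, 49]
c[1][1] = 15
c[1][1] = 15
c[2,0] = -73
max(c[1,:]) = 71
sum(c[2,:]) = 50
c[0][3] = 25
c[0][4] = 49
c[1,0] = 71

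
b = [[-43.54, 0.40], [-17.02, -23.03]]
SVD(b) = [[-0.89,-0.45], [-0.45,0.89]] @ diag([47.60503054161061, 21.206460504580207]) @ [[0.98, 0.21], [0.21, -0.98]]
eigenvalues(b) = [-43.2, -23.37]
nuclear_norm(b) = 68.81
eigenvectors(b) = [[-0.76, -0.02], [-0.64, -1.00]]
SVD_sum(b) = [[-41.52, -8.96], [-21.01, -4.53]] + [[-2.02, 9.36], [3.99, -18.50]]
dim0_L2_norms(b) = [46.75, 23.03]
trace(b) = -66.57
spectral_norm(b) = 47.61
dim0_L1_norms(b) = [60.56, 23.43]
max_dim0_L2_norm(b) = 46.75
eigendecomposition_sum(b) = [[-43.94, 0.87], [-37.07, 0.74]] + [[0.4,-0.47], [20.05,-23.77]]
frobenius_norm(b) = 52.11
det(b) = 1009.53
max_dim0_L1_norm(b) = 60.56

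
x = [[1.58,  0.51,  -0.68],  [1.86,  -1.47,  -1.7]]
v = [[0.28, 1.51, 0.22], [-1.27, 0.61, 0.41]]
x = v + [[1.3, -1.00, -0.90], [3.13, -2.08, -2.11]]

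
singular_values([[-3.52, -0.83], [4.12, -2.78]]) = [5.69, 2.32]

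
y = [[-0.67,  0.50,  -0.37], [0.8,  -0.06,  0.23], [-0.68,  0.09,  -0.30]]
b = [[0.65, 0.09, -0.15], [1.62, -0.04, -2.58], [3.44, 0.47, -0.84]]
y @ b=[[-0.9, -0.25, -0.88], [1.21, 0.18, -0.16], [-1.33, -0.21, 0.12]]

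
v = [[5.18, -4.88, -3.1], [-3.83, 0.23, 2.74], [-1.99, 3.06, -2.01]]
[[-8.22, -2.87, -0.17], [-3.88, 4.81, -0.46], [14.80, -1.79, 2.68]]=v @ [[-0.75, -0.84, -0.44], [2.59, -0.71, 0.07], [-2.68, 0.64, -0.79]]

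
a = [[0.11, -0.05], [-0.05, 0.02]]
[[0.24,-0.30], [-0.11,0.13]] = a @ [[3.16, -1.32], [2.22, 3.11]]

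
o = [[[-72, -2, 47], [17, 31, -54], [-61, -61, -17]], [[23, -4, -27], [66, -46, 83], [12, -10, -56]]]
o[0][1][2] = -54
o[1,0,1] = -4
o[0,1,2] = -54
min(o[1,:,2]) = -56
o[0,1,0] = 17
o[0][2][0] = -61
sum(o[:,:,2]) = -24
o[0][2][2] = -17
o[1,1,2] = 83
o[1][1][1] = -46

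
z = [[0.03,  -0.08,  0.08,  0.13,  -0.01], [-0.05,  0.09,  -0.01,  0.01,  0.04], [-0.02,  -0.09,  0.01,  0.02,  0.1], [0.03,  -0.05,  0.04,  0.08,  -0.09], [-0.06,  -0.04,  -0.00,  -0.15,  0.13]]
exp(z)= [[1.03, -0.09, 0.08, 0.14, -0.01],[-0.05, 1.10, -0.01, 0.0, 0.04],[-0.02, -0.10, 1.01, 0.01, 0.10],[0.04, -0.06, 0.04, 1.09, -0.1],[-0.07, -0.04, -0.01, -0.17, 1.15]]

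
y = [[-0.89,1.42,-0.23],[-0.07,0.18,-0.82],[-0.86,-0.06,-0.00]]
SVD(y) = [[-0.94, -0.0, -0.34], [-0.20, -0.80, 0.57], [-0.27, 0.6, 0.75]] @ diag([1.7784901525005246, 0.8211806400198316, 0.6906049043521785]) @ [[0.61, -0.76, 0.21],[-0.56, -0.22, 0.80],[-0.56, -0.61, -0.57]]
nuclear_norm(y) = 3.29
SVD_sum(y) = [[-1.02,1.28,-0.36], [-0.22,0.27,-0.08], [-0.29,0.37,-0.1]] + [[0.00, 0.0, -0.0],[0.37, 0.15, -0.52],[-0.28, -0.11, 0.40]] + [[0.13, 0.14, 0.13], [-0.22, -0.24, -0.22], [-0.29, -0.31, -0.29]]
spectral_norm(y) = 1.78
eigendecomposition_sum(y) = [[-0.52+0.06j, (0.54+0.31j), 0.06+0.39j], [(-0.12-0.29j), -0.10+0.36j, (-0.22+0.1j)], [-0.35-0.26j, (0.15+0.49j), -0.18+0.27j]] + [[(-0.52-0.06j), (0.54-0.31j), (0.06-0.39j)], [-0.12+0.29j, -0.10-0.36j, -0.22-0.10j], [-0.35+0.26j, (0.15-0.49j), -0.18-0.27j]] + [[0.16-0.00j,(0.34+0j),-0.35+0.00j], [(0.17-0j),(0.37+0j),-0.38+0.00j], [(-0.16+0j),(-0.35-0j),(0.37-0j)]]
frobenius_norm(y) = 2.08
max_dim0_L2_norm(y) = 1.43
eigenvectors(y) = [[-0.70+0.00j, (-0.7-0j), (-0.55+0j)], [(-0.11-0.41j), (-0.11+0.41j), (-0.6+0j)], [(-0.42-0.39j), -0.42+0.39j, 0.57+0.00j]]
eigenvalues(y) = [(-0.8+0.7j), (-0.8-0.7j), (0.89+0j)]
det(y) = 1.01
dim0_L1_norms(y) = [1.82, 1.66, 1.05]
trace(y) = -0.71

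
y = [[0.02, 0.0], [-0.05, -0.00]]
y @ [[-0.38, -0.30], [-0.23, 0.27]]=[[-0.01, -0.01], [0.02, 0.02]]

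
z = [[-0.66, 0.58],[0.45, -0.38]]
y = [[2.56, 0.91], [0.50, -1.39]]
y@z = [[-1.28,1.14],  [-0.96,0.82]]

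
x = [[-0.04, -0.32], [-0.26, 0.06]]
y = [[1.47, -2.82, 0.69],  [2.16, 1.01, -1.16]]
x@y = [[-0.75, -0.21, 0.34], [-0.25, 0.79, -0.25]]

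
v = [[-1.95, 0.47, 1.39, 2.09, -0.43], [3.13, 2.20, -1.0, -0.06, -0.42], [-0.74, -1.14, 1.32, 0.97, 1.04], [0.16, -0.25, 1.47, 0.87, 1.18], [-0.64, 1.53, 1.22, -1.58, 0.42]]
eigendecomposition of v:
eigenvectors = [[0.80+0.00j, (0.15-0.26j), 0.15+0.26j, -0.11+0.00j, 0.30+0.00j], [-0.48+0.00j, -0.62+0.00j, -0.62-0.00j, 0.73+0.00j, -0.31+0.00j], [(-0.03+0j), (0.43-0.2j), (0.43+0.2j), (-0.34+0j), (0.56+0j)], [(-0.15+0j), (0.23-0.18j), 0.23+0.18j, -0.03+0.00j, (-0.17+0j)], [(0.32+0j), (-0.29+0.37j), -0.29-0.37j, (0.57+0j), -0.68+0.00j]]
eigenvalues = [(-2.86+0j), (1.93+1.22j), (1.93-1.22j), (1.85+0j), (-0.01+0j)]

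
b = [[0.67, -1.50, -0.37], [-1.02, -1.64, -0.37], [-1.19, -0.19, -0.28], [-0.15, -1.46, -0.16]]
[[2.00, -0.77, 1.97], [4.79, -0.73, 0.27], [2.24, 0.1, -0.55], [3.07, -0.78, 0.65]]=b @ [[-1.49, -0.07, 1.03], [-1.91, 0.59, -0.31], [-0.37, -0.45, -2.20]]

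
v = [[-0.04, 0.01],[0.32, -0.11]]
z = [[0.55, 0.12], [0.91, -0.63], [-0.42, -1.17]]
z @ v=[[0.02, -0.01], [-0.24, 0.08], [-0.36, 0.12]]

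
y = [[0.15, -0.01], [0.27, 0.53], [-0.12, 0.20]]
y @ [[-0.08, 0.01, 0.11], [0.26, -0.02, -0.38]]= [[-0.01, 0.00, 0.02], [0.12, -0.01, -0.17], [0.06, -0.01, -0.09]]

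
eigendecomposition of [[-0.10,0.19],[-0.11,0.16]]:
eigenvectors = [[(0.8+0j), 0.80-0.00j], [0.54+0.26j, 0.54-0.26j]]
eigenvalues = [(0.03+0.06j), (0.03-0.06j)]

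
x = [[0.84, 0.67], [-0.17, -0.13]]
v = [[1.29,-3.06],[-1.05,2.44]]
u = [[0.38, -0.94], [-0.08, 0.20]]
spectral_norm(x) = 1.10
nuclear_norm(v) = 4.27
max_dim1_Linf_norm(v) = 3.06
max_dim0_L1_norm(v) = 5.5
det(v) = -0.07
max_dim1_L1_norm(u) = 1.32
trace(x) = 0.71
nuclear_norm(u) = 1.04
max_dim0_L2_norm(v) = 3.91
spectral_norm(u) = 1.04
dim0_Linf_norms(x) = [0.84, 0.67]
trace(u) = 0.58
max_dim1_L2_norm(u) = 1.01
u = x @ v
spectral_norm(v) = 4.25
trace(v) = 3.73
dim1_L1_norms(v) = [4.35, 3.49]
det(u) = 0.00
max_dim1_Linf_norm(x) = 0.84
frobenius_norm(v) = 4.25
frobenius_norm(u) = 1.04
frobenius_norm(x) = 1.10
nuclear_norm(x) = 1.10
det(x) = 0.00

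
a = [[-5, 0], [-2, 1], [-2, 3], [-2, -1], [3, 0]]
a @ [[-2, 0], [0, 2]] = [[10, 0], [4, 2], [4, 6], [4, -2], [-6, 0]]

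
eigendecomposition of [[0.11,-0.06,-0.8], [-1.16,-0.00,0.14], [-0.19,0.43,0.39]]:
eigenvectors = [[-0.52+0.00j, -0.17+0.40j, (-0.17-0.4j)], [(0.64+0j), (-0.81+0j), -0.81-0.00j], [(0.56+0j), (0.24+0.3j), (0.24-0.3j)]]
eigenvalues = [(1.06+0j), (-0.28+0.52j), (-0.28-0.52j)]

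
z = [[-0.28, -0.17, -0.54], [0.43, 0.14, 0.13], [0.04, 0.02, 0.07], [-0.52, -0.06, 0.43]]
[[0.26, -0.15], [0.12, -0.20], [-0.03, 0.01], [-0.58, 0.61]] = z@[[0.71, -0.85], [-0.79, 0.72], [-0.61, 0.49]]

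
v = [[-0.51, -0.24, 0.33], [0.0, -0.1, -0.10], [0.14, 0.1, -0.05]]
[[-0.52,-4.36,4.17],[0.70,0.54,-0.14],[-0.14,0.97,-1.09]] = v @ [[-3.81, 3.94, -7.45], [0.29, 1.01, 0.17], [-7.24, -6.4, 1.26]]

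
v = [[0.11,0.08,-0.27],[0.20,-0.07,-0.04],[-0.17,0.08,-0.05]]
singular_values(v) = [0.33, 0.26, 0.01]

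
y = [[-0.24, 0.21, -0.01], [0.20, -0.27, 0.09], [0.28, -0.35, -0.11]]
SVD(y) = [[-0.49, 0.16, 0.86],[0.52, -0.74, 0.43],[0.7, 0.65, 0.28]] @ diag([0.6428630807063932, 0.14018660643235348, 0.053616926820417354]) @ [[0.65, -0.76, -0.04], [-0.02, 0.03, -1.0], [-0.76, -0.65, -0.00]]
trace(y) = -0.62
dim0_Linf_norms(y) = [0.28, 0.35, 0.11]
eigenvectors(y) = [[-0.75+0.00j,(-0.4+0.02j),(-0.4-0.02j)], [(-0.63+0j),0.12-0.06j,0.12+0.06j], [0.21+0.00j,0.91+0.00j,(0.91-0j)]]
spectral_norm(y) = 0.64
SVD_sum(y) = [[-0.20,0.24,0.01], [0.22,-0.25,-0.01], [0.29,-0.34,-0.02]] + [[-0.0, 0.0, -0.02], [0.0, -0.0, 0.10], [-0.0, 0.0, -0.09]] + [[-0.03, -0.03, -0.0], [-0.02, -0.02, -0.00], [-0.01, -0.01, -0.0]]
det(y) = -0.00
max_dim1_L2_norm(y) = 0.46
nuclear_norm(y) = 0.84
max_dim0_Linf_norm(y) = 0.35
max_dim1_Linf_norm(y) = 0.35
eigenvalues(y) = [(-0.06+0j), (-0.28+0.03j), (-0.28-0.03j)]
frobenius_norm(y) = 0.66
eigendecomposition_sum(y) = [[(-0.05+0j), (-0.02+0j), -0.02+0.00j], [(-0.04+0j), (-0.01+0j), -0.02+0.00j], [0.01-0.00j, -0j, (0.01-0j)]] + [[-0.09-0.67j, (0.11+0.67j), 0.01-0.39j], [(0.12+0.18j), -0.13-0.18j, 0.05+0.12j], [0.13+1.51j, (-0.18-1.51j), (-0.06+0.88j)]] + [[(-0.09+0.67j),0.11-0.67j,0.01+0.39j], [(0.12-0.18j),(-0.13+0.18j),(0.05-0.12j)], [(0.13-1.51j),(-0.18+1.51j),(-0.06-0.88j)]]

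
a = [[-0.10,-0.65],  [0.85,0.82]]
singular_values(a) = [1.3, 0.36]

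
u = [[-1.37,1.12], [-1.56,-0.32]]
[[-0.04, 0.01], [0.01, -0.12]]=u@[[-0.0, 0.06], [-0.04, 0.08]]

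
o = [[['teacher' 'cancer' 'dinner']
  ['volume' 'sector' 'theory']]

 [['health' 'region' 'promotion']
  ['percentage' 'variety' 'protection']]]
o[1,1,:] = ['percentage', 'variety', 'protection']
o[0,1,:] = ['volume', 'sector', 'theory']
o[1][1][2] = 'protection'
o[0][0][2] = 'dinner'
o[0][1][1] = 'sector'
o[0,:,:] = [['teacher', 'cancer', 'dinner'], ['volume', 'sector', 'theory']]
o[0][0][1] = 'cancer'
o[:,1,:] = [['volume', 'sector', 'theory'], ['percentage', 'variety', 'protection']]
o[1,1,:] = ['percentage', 'variety', 'protection']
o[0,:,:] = [['teacher', 'cancer', 'dinner'], ['volume', 'sector', 'theory']]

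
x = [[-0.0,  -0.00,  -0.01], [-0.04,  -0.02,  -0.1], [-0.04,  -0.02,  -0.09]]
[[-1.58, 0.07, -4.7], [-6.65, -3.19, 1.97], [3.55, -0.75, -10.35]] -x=[[-1.58, 0.07, -4.69],  [-6.61, -3.17, 2.07],  [3.59, -0.73, -10.26]]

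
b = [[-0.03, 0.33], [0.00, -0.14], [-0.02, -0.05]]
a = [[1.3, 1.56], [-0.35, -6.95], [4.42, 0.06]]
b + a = [[1.27, 1.89], [-0.35, -7.09], [4.40, 0.01]]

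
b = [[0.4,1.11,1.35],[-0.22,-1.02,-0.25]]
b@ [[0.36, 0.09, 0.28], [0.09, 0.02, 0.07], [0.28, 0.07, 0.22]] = [[0.62, 0.15, 0.49], [-0.24, -0.06, -0.19]]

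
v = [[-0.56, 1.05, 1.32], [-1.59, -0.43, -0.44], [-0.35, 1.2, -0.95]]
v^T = [[-0.56, -1.59, -0.35],[1.05, -0.43, 1.2],[1.32, -0.44, -0.95]]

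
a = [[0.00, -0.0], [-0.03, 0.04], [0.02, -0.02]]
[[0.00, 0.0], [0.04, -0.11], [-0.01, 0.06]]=a@[[1.54, 0.60], [2.17, -2.28]]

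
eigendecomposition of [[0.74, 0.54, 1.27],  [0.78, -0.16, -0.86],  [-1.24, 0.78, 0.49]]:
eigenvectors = [[(0.05+0.48j), (0.05-0.48j), 0.55+0.00j], [0.38-0.39j, 0.38+0.39j, (0.77+0j)], [(-0.69+0j), (-0.69-0j), -0.32+0.00j]]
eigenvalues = [(0.16+1.31j), (0.16-1.31j), (0.76+0j)]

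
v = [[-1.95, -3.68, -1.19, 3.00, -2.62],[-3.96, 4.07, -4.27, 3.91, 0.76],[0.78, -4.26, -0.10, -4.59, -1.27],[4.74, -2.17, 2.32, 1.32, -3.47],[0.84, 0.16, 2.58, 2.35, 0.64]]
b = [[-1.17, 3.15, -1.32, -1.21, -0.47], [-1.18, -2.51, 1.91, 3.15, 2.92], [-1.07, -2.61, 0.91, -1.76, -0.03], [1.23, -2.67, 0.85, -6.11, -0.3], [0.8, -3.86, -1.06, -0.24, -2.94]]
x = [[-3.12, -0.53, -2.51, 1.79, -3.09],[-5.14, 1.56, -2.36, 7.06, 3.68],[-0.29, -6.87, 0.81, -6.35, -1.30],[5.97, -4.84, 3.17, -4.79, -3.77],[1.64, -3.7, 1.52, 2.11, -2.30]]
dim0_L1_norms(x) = [16.16, 17.5, 10.37, 22.1, 14.14]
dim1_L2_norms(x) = [5.39, 9.89, 9.48, 10.31, 5.33]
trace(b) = -11.82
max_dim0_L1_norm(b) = 14.8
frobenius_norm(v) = 14.22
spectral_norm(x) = 16.05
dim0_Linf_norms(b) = [1.23, 3.86, 1.91, 6.11, 2.94]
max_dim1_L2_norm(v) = 8.15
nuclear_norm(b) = 21.10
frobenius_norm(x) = 18.75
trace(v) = 3.98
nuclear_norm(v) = 26.26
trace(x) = -7.84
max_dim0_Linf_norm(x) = 7.06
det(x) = 859.77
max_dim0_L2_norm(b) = 7.2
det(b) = 171.98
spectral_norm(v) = 10.64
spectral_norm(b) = 8.02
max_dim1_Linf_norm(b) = 6.11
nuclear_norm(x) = 32.84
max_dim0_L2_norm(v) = 7.28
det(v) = 149.29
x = b + v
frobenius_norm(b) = 11.34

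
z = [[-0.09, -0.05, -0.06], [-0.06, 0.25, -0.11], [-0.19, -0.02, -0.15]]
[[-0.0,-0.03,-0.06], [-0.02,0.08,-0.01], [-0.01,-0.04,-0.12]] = z @[[0.03, -0.06, 0.01],[-0.06, 0.43, 0.28],[0.01, 0.28, 0.76]]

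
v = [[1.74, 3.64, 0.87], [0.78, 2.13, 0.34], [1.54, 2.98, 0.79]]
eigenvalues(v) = [4.29, -0.0, 0.37]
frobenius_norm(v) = 5.85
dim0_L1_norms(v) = [4.06, 8.75, 2.0]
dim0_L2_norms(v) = [2.45, 5.16, 1.22]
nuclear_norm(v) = 6.13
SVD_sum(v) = [[1.73, 3.65, 0.86], [0.95, 2.02, 0.47], [1.44, 3.04, 0.72]] + [[0.01, -0.01, 0.01], [-0.17, 0.11, -0.13], [0.10, -0.06, 0.08]] + [[-0.0, 0.00, 0.0], [0.00, -0.0, -0.00], [0.0, -0.00, -0.0]]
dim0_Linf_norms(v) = [1.74, 3.64, 0.87]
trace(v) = 4.66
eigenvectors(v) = [[-0.71, -0.57, 0.53],  [-0.35, 0.08, -0.38],  [-0.61, 0.81, 0.76]]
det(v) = -0.00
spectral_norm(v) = 5.84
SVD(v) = [[-0.71, 0.07, -0.7],[-0.39, -0.87, 0.31],[-0.59, 0.49, 0.64]] @ diag([5.838659714160532, 0.2848646113373223, 0.0022125655889942675]) @ [[-0.42, -0.88, -0.21], [0.71, -0.46, 0.54], [0.57, -0.08, -0.82]]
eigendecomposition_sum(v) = [[1.67, 3.91, 0.79],  [0.83, 1.94, 0.39],  [1.44, 3.36, 0.68]] + [[-0.00,0.00,0.0], [0.00,-0.0,-0.00], [0.0,-0.00,-0.0]] + [[0.07,-0.27,0.07], [-0.05,0.19,-0.05], [0.1,-0.38,0.11]]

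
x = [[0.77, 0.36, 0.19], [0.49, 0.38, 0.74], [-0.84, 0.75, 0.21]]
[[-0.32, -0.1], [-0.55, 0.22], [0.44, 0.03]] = x @[[-0.41, -0.14], [0.31, -0.26], [-0.63, 0.52]]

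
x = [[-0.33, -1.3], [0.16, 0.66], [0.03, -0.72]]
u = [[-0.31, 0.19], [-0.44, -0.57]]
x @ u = [[0.67, 0.68], [-0.34, -0.35], [0.31, 0.42]]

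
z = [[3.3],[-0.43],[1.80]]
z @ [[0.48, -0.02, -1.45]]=[[1.58, -0.07, -4.78],  [-0.21, 0.01, 0.62],  [0.86, -0.04, -2.61]]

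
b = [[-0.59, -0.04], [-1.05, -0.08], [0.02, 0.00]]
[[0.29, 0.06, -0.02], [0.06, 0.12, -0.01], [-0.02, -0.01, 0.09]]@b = [[-0.23, -0.02], [-0.16, -0.01], [0.02, 0.0]]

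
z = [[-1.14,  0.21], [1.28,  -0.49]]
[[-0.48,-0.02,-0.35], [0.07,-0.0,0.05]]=z@ [[0.76, 0.03, 0.56], [1.84, 0.08, 1.37]]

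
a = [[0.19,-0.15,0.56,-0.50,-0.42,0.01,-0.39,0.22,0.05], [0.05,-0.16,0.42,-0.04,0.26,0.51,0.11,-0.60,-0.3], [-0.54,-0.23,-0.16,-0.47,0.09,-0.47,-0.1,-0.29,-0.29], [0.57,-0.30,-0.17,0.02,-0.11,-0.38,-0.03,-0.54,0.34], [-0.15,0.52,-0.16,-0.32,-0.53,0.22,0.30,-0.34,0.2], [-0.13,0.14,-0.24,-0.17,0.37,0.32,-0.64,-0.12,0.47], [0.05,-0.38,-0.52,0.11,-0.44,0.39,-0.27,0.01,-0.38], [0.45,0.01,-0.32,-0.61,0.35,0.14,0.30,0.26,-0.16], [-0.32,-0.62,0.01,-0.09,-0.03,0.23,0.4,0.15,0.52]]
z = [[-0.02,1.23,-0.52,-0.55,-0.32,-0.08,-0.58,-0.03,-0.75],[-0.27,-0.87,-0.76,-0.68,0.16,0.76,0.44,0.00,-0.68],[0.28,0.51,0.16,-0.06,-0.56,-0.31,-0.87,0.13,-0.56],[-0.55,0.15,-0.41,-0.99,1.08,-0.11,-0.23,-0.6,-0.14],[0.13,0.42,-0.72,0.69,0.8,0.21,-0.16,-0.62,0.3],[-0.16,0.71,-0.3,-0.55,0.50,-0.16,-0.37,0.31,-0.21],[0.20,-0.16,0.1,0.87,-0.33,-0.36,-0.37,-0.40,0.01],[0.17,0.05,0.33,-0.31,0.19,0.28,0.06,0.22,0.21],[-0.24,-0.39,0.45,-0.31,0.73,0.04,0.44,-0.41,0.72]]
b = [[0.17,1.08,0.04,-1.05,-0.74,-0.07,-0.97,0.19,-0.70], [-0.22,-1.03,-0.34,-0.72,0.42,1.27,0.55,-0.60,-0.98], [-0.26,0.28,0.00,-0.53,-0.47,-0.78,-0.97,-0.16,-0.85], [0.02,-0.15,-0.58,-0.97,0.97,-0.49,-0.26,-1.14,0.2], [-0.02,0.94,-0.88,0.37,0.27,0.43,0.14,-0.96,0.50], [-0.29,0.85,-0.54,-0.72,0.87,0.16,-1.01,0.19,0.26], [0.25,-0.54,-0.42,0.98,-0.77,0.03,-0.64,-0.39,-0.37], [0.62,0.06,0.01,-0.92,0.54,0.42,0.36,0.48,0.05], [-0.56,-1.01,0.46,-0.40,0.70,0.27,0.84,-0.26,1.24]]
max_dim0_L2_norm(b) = 2.34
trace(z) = -0.51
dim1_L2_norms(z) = [1.76, 1.77, 1.37, 1.76, 1.54, 1.21, 1.17, 0.67, 1.39]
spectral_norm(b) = 3.27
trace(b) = -0.32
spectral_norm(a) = 1.01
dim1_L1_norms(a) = [2.49, 2.45, 2.64, 2.46, 2.74, 2.6, 2.55, 2.6, 2.37]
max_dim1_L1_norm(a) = 2.74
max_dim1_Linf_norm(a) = 0.64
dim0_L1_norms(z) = [2.02, 4.49, 3.75, 5.01, 4.67, 2.31, 3.52, 2.72, 3.58]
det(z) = 0.00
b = a + z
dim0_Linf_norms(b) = [0.62, 1.08, 0.88, 1.05, 0.97, 1.27, 1.01, 1.14, 1.24]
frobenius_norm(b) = 5.70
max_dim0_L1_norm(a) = 2.71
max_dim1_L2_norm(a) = 1.0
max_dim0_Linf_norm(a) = 0.64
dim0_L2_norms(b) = [1.0, 2.29, 1.38, 2.34, 2.02, 1.71, 2.13, 1.77, 2.05]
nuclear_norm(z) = 10.08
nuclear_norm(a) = 9.00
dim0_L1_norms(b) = [2.41, 5.94, 3.27, 6.66, 5.75, 3.92, 5.74, 4.37, 5.15]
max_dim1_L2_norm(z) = 1.77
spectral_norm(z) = 2.49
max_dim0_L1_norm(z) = 5.01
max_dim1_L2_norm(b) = 2.27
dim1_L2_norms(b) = [2.08, 2.27, 1.72, 1.97, 1.8, 1.88, 1.67, 1.44, 2.14]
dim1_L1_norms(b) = [5.01, 6.13, 4.3, 4.78, 4.51, 4.89, 4.39, 3.46, 5.74]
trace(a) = 0.19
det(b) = 2.49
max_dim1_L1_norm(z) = 4.62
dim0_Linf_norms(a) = [0.57, 0.62, 0.56, 0.61, 0.53, 0.51, 0.64, 0.6, 0.52]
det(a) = 1.00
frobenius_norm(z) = 4.33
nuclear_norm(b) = 14.59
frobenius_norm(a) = 3.00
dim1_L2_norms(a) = [1.0, 1.0, 1.0, 1.0, 1.0, 1.0, 1.0, 1.0, 1.0]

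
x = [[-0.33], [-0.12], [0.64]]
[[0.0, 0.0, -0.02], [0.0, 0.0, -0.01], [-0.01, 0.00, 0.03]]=x @ [[-0.01, 0.0, 0.05]]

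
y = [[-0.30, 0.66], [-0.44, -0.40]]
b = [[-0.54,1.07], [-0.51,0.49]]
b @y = [[-0.31, -0.78],[-0.06, -0.53]]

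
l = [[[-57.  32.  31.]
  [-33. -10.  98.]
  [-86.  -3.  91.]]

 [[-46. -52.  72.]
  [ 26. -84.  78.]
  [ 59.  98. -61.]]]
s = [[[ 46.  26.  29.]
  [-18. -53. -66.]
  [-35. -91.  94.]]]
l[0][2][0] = -86.0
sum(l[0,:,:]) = 63.0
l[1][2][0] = 59.0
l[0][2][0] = -86.0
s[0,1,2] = -66.0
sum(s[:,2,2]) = 94.0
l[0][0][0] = -57.0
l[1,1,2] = 78.0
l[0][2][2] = 91.0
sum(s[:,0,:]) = 101.0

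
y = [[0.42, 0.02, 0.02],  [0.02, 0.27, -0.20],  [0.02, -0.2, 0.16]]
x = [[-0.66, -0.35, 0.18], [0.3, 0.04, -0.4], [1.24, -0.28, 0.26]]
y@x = [[-0.25, -0.15, 0.07], [-0.18, 0.06, -0.16], [0.13, -0.06, 0.13]]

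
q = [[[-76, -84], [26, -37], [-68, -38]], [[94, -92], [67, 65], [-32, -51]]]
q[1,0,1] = -92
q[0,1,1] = -37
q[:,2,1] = [-38, -51]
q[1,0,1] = -92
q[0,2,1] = -38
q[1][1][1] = 65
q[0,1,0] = 26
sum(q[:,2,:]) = -189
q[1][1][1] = 65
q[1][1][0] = 67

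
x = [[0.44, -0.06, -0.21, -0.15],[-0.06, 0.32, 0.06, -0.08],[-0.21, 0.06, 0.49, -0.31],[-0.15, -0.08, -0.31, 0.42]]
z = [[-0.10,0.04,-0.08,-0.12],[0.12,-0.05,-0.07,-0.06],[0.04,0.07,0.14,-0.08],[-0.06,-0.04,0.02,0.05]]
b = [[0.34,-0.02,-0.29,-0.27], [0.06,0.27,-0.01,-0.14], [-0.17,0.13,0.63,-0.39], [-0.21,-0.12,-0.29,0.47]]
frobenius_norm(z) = 0.31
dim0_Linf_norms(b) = [0.34, 0.27, 0.63, 0.47]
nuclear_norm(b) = 1.87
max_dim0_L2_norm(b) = 0.75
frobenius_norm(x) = 1.03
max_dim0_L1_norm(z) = 0.32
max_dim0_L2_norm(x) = 0.62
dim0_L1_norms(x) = [0.86, 0.52, 1.07, 0.96]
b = z + x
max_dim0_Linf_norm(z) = 0.14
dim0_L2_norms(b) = [0.44, 0.32, 0.75, 0.68]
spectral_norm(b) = 0.93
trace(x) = 1.67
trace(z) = 0.04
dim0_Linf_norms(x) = [0.44, 0.32, 0.49, 0.42]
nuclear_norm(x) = 1.69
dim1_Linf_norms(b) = [0.34, 0.27, 0.63, 0.47]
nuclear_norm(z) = 0.58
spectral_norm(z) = 0.19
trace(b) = 1.71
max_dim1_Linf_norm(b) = 0.63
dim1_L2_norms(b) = [0.52, 0.31, 0.77, 0.6]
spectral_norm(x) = 0.80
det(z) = 0.00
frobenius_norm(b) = 1.15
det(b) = -0.01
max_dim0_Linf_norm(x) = 0.49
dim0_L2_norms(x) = [0.51, 0.34, 0.62, 0.55]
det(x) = -0.00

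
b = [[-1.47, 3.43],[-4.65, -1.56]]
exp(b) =[[-0.15, -0.14],[0.19, -0.14]]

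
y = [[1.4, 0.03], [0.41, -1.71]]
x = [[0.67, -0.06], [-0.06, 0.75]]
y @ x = [[0.94, -0.06], [0.38, -1.31]]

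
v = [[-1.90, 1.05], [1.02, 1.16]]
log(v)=[[0.76+2.87j, -0.12-0.89j], [(-0.11-0.87j), (0.42+0.27j)]]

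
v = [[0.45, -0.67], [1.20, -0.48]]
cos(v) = [[1.32, -0.01], [0.02, 1.30]]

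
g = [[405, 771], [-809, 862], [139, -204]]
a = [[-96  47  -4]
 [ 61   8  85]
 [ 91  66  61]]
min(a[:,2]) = -4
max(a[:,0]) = 91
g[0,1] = 771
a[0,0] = -96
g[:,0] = [405, -809, 139]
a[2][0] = 91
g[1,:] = [-809, 862]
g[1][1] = 862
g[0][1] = 771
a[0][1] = 47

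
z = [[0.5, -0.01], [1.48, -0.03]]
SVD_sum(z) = [[0.50, -0.01], [1.48, -0.03]] + [[0.00, 0.0],[-0.00, -0.00]]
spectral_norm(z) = 1.56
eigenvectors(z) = [[0.32, 0.02], [0.95, 1.0]]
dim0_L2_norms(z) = [1.56, 0.03]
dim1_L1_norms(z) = [0.51, 1.51]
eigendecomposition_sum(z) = [[0.5, -0.01], [1.48, -0.03]] + [[0.0, -0.0], [0.0, -0.0]]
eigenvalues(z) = [0.47, -0.0]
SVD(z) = [[-0.32, -0.95], [-0.95, 0.32]] @ diag([1.56249799475582, 0.00012800016426981468]) @ [[-1.00, 0.02], [-0.02, -1.0]]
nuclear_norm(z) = 1.56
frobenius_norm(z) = 1.56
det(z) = -0.00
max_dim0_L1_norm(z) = 1.98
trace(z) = 0.47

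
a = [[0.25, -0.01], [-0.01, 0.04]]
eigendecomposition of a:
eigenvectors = [[1.00,0.05], [-0.05,1.0]]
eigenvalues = [0.25, 0.04]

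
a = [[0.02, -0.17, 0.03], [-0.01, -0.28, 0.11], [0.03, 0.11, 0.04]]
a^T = [[0.02, -0.01, 0.03],  [-0.17, -0.28, 0.11],  [0.03, 0.11, 0.04]]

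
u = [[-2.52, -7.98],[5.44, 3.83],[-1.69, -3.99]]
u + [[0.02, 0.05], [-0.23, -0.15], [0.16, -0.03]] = [[-2.5, -7.93], [5.21, 3.68], [-1.53, -4.02]]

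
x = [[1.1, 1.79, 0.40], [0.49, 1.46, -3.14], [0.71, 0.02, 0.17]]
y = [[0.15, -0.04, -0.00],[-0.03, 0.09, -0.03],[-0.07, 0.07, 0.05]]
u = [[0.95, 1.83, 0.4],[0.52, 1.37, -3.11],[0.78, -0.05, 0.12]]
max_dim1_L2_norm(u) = 3.44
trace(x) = 2.73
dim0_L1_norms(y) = [0.25, 0.2, 0.08]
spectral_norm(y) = 0.19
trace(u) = 2.44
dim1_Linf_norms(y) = [0.15, 0.09, 0.07]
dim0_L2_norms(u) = [1.33, 2.29, 3.14]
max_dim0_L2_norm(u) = 3.14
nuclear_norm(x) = 6.21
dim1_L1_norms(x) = [3.29, 5.09, 0.9]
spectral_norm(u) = 3.50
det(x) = -4.21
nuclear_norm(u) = 6.23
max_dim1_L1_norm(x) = 5.09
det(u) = -4.98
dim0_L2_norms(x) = [1.4, 2.31, 3.17]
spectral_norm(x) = 3.56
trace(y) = 0.29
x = u + y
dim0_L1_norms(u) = [2.25, 3.25, 3.63]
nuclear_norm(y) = 0.33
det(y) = 0.00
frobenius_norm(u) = 4.11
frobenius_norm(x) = 4.16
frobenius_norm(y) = 0.22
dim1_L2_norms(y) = [0.16, 0.1, 0.11]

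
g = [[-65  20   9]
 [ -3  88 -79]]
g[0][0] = -65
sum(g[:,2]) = -70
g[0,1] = 20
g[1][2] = -79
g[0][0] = -65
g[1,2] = -79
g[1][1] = 88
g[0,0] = -65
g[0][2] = 9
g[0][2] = 9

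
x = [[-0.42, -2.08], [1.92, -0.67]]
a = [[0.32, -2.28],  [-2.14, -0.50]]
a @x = [[-4.51,0.86], [-0.06,4.79]]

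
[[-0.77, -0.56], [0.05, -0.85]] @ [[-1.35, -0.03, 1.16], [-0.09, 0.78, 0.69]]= [[1.09,-0.41,-1.28], [0.01,-0.66,-0.53]]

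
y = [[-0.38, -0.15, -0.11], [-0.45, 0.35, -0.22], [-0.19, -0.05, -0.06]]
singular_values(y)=[0.69, 0.34, 0.0]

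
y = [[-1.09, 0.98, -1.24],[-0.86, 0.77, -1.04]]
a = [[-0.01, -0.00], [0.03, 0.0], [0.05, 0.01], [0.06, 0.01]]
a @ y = [[0.01, -0.01, 0.01], [-0.03, 0.03, -0.04], [-0.06, 0.06, -0.07], [-0.07, 0.07, -0.08]]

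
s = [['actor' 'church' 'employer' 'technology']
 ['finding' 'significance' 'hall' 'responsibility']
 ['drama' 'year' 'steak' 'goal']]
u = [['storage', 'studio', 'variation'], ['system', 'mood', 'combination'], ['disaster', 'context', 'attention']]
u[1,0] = 'system'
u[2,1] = 'context'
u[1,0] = 'system'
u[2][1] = 'context'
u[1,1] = 'mood'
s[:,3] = ['technology', 'responsibility', 'goal']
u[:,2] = ['variation', 'combination', 'attention']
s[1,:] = ['finding', 'significance', 'hall', 'responsibility']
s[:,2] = ['employer', 'hall', 'steak']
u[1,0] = 'system'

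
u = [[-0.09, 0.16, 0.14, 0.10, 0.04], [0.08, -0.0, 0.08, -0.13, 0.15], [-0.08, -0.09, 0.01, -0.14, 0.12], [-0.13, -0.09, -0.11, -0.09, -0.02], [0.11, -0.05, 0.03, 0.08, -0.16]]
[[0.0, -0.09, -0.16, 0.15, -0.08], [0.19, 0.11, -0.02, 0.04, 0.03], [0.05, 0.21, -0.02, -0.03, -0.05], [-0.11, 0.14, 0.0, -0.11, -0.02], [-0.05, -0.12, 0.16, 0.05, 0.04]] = u @ [[0.62, -0.39, 0.47, -0.03, 0.49], [0.02, -0.37, -0.78, 0.24, 0.45], [0.22, 0.08, 0.11, 0.93, -0.25], [-0.08, -0.81, 0.03, -0.07, -0.57], [0.75, 0.22, -0.40, -0.26, -0.41]]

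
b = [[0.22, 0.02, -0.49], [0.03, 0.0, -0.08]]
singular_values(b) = [0.54, 0.01]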